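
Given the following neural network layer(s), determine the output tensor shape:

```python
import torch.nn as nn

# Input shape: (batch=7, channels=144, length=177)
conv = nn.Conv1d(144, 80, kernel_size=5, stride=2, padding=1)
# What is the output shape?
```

Input: (7, 144, 177) -> Output: (7, 80, 88)

Answer: (7, 80, 88)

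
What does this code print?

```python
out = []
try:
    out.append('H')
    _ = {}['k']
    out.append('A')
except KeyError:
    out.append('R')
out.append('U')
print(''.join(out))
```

Execution trace: 'H' (try body) → 'R' (except KeyError) → 'U' (after the try/except). Output: HRU

Answer: HRU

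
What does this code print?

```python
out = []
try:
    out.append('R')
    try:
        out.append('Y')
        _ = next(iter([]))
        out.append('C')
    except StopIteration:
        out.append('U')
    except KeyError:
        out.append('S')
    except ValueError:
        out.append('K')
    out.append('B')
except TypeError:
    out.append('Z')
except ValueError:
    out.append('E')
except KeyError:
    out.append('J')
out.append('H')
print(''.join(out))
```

Execution trace: 'R' (try body) → 'Y' (inner try body) → 'U' (inner except StopIteration) → 'B' (try body, no exception) → 'H' (after the try/except). Output: RYUBH

Answer: RYUBH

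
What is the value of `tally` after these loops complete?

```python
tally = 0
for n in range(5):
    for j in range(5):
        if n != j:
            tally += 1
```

5² - 5 (exclude diagonal)
`tally` takes the values: 0 → 1 → 2 → 3 → 4 → 5 → 6 → 7 → 8 → 9 → 10 → 11 → 12 → 13 → 14 → 15 → 16 → 17 → 18 → 19 → 20

Answer: 20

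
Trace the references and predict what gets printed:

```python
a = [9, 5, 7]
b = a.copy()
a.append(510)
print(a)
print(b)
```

Key concept: list.copy() creates independent copy.
Step by step:
`a = [9, 5, 7]` → a = [9, 5, 7]
`b = a.copy()` → b = [9, 5, 7]
`a.append(510)` → a = [9, 5, 7, 510]
`print(a)` → prints [9, 5, 7, 510]
`print(b)` → prints [9, 5, 7]

Answer:
[9, 5, 7, 510]
[9, 5, 7]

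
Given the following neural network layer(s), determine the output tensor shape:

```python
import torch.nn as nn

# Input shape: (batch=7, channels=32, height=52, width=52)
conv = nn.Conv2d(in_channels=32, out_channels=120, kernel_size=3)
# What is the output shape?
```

Input: (7, 32, 52, 52) -> Output: (7, 120, 50, 50)

Answer: (7, 120, 50, 50)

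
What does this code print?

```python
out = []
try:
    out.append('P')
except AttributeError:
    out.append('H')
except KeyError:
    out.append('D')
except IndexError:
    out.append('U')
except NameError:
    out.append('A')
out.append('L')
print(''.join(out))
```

Execution trace: 'P' (try body, no exception) → 'L' (after the try/except). Output: PL

Answer: PL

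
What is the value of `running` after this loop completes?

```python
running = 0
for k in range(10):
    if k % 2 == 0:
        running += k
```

Sum of even numbers 0 to 9
`running` takes the values: 0 → 2 → 6 → 12 → 20

Answer: 20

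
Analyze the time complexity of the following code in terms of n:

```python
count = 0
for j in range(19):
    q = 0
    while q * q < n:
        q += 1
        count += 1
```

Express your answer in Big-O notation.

Each loop level contributes: 1 × √n. Multiplying the contributions gives O(√n).

Answer: O(√n)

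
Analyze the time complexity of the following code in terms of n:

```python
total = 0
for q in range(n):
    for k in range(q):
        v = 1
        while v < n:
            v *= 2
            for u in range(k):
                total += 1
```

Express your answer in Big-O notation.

Each loop level contributes: n × n × log n × n. Multiplying the contributions gives O(n^3 log n).

Answer: O(n^3 log n)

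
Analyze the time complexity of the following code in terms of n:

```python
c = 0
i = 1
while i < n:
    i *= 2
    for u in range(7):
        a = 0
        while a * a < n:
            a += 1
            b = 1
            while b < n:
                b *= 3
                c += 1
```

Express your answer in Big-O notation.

Each loop level contributes: log n × 1 × √n × log n. Multiplying the contributions gives O(√n log² n).

Answer: O(√n log² n)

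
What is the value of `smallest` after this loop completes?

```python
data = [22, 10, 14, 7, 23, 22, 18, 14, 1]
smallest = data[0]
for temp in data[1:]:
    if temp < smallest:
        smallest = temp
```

Minimum of [22, 10, 14, 7, 23, 22, 18, 14, 1]
`smallest` takes the values: 22 → 10 → 7 → 1

Answer: 1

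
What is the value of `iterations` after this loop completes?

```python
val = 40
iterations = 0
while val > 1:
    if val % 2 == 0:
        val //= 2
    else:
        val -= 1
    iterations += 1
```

Steps to reduce 40 to 1
`iterations` takes the values: 0 → 1 → 2 → 3 → 4 → 5 → 6

Answer: 6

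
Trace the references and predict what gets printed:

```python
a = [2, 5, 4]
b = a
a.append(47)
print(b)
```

Key concept: basic list aliasing.
Step by step:
`a = [2, 5, 4]` → a = [2, 5, 4]
`b = a` → b = [2, 5, 4] (same object as a)
`a.append(47)` → a = [2, 5, 4, 47] (same object as b); b = [2, 5, 4, 47] (same object as a)
`print(b)` → prints [2, 5, 4, 47]

Answer: [2, 5, 4, 47]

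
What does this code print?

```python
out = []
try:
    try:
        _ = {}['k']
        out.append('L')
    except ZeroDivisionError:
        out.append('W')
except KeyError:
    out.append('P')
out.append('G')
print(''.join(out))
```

Execution trace: 'P' (outer except KeyError) → 'G' (after the try/except). Output: PG

Answer: PG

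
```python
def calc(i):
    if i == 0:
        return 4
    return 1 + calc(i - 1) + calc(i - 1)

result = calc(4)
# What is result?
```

calc(i) = 1 + 2·calc(i-1), calc(0)=4. Closed form: (4+1)·2^4 - 1 = 79.

Answer: 79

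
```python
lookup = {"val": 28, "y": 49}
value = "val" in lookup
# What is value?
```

Trace:
`lookup = {"val": 28, "y": 49}` → lookup = {'val': 28, 'y': 49}
`value = "val" in lookup` → value = True
So value = True

Answer: True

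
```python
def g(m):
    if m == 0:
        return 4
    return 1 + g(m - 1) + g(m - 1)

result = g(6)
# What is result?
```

g(m) = 1 + 2·g(m-1), g(0)=4. Closed form: (4+1)·2^6 - 1 = 319.

Answer: 319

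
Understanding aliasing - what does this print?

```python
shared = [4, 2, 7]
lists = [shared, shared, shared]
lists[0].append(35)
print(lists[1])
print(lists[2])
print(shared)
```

Key concept: list of same reference.
Step by step:
`shared = [4, 2, 7]` → shared = [4, 2, 7]
`lists = [shared, shared, shared]` → lists = [[4, 2, 7], [4, 2, 7], [4, 2, 7]]
`lists[0].append(35)` → shared = [4, 2, 7, 35]; lists = [[4, 2, 7, 35], [4, 2, 7, 35], [4, 2, 7, 35]]
`print(lists[1])` → prints [4, 2, 7, 35]
`print(lists[2])` → prints [4, 2, 7, 35]
`print(shared)` → prints [4, 2, 7, 35]

Answer:
[4, 2, 7, 35]
[4, 2, 7, 35]
[4, 2, 7, 35]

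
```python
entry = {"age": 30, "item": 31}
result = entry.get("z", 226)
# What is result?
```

Trace:
`entry = {"age": 30, "item": 31}` → entry = {'age': 30, 'item': 31}
`result = entry.get("z", 226)` → result = 226
So result = 226

Answer: 226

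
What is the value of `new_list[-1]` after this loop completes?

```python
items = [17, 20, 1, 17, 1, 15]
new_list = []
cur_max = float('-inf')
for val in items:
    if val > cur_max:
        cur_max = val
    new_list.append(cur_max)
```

Running max ends at 20
`new_list` takes the values: [] → [17] → [17, 20] → [17, 20, 20] → [17, 20, 20, 20] → [17, 20, 20, 20, 20] → [17, 20, 20, 20, 20, 20]
So `new_list[-1]` = 20

Answer: 20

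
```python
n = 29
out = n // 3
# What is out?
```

Trace:
`n = 29` → n = 29
`out = n // 3` → out = 9
So out = 9

Answer: 9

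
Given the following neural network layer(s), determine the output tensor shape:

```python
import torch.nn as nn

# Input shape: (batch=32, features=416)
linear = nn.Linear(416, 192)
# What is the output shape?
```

Input: (32, 416) -> Output: (32, 192)

Answer: (32, 192)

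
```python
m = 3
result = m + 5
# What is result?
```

Trace:
`m = 3` → m = 3
`result = m + 5` → result = 8
So result = 8

Answer: 8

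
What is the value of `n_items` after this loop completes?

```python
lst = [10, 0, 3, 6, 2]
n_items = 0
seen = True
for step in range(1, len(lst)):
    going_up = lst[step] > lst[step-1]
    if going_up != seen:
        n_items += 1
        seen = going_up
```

Count direction changes in [10, 0, 3, 6, 2]
`n_items` takes the values: 0 → 1 → 2 → 3

Answer: 3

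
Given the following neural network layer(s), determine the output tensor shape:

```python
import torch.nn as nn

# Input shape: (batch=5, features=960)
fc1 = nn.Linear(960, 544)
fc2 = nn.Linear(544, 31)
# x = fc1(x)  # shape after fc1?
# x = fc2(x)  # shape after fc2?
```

Input: (5, 960) -> after fc1: (5, 544) -> Output: (5, 31)

Answer: (5, 31)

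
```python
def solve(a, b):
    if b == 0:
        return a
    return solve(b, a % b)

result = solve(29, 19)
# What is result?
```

solve(29, 19) -> solve(19, 10) -> solve(10, 9) -> solve(9, 1) -> solve(1, 0) -> 1

Answer: 1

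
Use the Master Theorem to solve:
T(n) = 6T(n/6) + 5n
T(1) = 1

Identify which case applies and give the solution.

a=6, b=6, f(n)=5n. log_6(6) = 1. Since c=1 = 1, Case 2 applies: T(n) = Θ(n^log_b(a) · log n) = O(n log n).

Answer: O(n log n) - Case 2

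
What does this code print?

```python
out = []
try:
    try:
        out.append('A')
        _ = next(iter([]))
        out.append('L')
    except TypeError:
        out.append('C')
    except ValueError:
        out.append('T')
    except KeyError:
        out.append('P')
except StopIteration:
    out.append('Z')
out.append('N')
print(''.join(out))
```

Execution trace: 'A' (try body) → 'Z' (outer except StopIteration) → 'N' (after the try/except). Output: AZN

Answer: AZN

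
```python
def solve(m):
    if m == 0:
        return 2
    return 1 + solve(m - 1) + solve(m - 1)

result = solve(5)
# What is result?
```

solve(m) = 1 + 2·solve(m-1), solve(0)=2. Closed form: (2+1)·2^5 - 1 = 95.

Answer: 95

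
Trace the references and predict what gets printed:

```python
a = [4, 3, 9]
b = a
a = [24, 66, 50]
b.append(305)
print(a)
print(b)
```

Key concept: rebinding vs mutation: a is rebound to a new list, b still points at the original.
Step by step:
`a = [4, 3, 9]` → a = [4, 3, 9]
`b = a` → b = [4, 3, 9] (same object as a)
`a = [24, 66, 50]` → a = [24, 66, 50]
`b.append(305)` → b = [4, 3, 9, 305]
`print(a)` → prints [24, 66, 50]
`print(b)` → prints [4, 3, 9, 305]

Answer:
[24, 66, 50]
[4, 3, 9, 305]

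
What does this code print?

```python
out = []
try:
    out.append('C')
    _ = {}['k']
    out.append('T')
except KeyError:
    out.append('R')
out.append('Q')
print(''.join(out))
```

Execution trace: 'C' (try body) → 'R' (except KeyError) → 'Q' (after the try/except). Output: CRQ

Answer: CRQ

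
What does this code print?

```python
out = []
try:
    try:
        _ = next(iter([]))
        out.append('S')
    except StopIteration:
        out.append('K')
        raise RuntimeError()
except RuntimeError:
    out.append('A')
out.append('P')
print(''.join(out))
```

Execution trace: 'K' (inner except StopIteration) → 'A' (outer except RuntimeError) → 'P' (after the try/except). Output: KAP

Answer: KAP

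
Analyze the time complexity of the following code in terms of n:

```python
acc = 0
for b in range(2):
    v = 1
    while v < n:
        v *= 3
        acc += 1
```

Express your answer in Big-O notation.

Each loop level contributes: 1 × log n. Multiplying the contributions gives O(log n).

Answer: O(log n)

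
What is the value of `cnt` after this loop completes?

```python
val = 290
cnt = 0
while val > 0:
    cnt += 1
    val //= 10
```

Count digits by repeated division by 10
`cnt` takes the values: 0 → 1 → 2 → 3

Answer: 3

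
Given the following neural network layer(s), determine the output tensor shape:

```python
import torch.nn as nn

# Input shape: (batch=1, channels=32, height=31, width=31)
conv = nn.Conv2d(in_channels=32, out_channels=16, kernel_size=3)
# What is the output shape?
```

Input: (1, 32, 31, 31) -> Output: (1, 16, 29, 29)

Answer: (1, 16, 29, 29)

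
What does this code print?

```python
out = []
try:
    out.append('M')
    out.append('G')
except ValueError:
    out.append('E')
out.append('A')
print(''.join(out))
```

Execution trace: 'M' (try body) → 'G' (try body, no exception) → 'A' (after the try/except). Output: MGA

Answer: MGA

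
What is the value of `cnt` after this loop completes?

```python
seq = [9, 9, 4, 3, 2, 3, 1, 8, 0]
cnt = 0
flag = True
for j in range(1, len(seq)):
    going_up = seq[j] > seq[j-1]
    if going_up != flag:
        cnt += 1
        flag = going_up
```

Count direction changes in [9, 9, 4, 3, 2, 3, 1, 8, 0]
`cnt` takes the values: 0 → 1 → 2 → 3 → 4 → 5

Answer: 5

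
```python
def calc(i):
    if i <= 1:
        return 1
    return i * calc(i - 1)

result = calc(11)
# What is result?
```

calc(11) = 11 * 10 * 9 * 8 * 7 * 6 * 5 * 4 * 3 * 2 * 1 = 39916800

Answer: 39916800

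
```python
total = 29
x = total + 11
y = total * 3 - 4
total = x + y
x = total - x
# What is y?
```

Trace:
`total = 29` → total = 29
`x = total + 11` → x = 40
`y = total * 3 - 4` → y = 83
`total = x + y` → total = 123
`x = total - x` → x = 83
So y = 83

Answer: 83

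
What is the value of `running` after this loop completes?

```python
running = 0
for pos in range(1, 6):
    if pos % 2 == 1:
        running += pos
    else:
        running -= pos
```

Add odd, subtract even
`running` takes the values: 0 → 1 → -1 → 2 → -2 → 3

Answer: 3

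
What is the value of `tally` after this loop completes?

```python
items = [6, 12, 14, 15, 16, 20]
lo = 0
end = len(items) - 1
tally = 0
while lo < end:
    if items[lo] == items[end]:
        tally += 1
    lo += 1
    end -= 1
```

Count matching pairs from ends
`tally` takes the values: 0

Answer: 0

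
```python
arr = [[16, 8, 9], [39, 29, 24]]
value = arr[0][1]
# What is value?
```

Trace:
`arr = [[16, 8, 9], [39, 29, 24]]` → arr = [[16, 8, 9], [39, 29, 24]]
`value = arr[0][1]` → value = 8
So value = 8

Answer: 8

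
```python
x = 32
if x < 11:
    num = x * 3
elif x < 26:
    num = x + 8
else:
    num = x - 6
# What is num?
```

Trace:
`x = 32` → x = 32
`if x < 11: ...` → x < 11 is False, x < 26 is False, take else branch → num = 26
So num = 26

Answer: 26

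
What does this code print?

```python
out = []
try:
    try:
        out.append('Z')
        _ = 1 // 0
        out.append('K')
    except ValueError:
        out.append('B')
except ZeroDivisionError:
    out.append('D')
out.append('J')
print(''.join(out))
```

Execution trace: 'Z' (try body) → 'D' (outer except ZeroDivisionError) → 'J' (after the try/except). Output: ZDJ

Answer: ZDJ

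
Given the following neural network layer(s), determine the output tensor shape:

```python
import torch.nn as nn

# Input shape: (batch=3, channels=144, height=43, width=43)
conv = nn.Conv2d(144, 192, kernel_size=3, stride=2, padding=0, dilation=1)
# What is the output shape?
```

Input: (3, 144, 43, 43) -> Output: (3, 192, 21, 21)

Answer: (3, 192, 21, 21)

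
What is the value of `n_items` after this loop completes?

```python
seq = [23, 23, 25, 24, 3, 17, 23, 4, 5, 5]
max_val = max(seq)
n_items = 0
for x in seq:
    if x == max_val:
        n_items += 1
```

Count of max value 25 in [23, 23, 25, 24, 3, 17, 23, 4, 5, 5]
`n_items` takes the values: 0 → 1

Answer: 1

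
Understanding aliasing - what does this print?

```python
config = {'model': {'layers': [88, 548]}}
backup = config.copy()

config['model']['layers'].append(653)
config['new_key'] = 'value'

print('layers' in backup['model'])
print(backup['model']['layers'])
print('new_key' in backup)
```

Key concept: shallow copy gotcha with nested dict.
Step by step:
`config = {'model': {'layers': [88, 548]}}` → config = {'model': {'layers': [88, 548]}}
`backup = config.copy()` → backup = {'model': {'layers': [88, 548]}}
`config['model']['layers'].append(653)` → config = {'model': {'layers': [88, 548, 653]}}; backup = {'model': {'layers': [88, 548, 653]}}
`config['new_key'] = 'value'` → config = {'model': {'layers': [88, 548, 653]}, 'new_key': 'value'}
`print('layers' in backup['model'])` → prints True
`print(backup['model']['layers'])` → prints [88, 548, 653]
`print('new_key' in backup)` → prints False

Answer:
True
[88, 548, 653]
False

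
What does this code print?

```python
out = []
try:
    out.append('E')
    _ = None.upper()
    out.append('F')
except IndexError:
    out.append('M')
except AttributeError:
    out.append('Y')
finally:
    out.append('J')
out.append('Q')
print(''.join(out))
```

Execution trace: 'E' (try body) → 'Y' (except AttributeError) → 'J' (finally) → 'Q' (after the try/except). Output: EYJQ

Answer: EYJQ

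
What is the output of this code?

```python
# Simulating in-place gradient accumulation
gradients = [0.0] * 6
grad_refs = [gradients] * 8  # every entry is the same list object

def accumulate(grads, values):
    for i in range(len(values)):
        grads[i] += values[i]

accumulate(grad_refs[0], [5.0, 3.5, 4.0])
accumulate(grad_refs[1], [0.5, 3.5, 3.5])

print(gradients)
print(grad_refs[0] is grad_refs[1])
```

Key concept: gradient accumulation aliasing.
Step by step:
`gradients = [0.0] * 6` → gradients = [0.0, 0.0, 0.0, 0.0, 0.0, 0.0]
`grad_refs = [gradients] * 8` → grad_refs = [[0.0, 0.0, 0.0, 0.0, 0.0, 0.0], [0.0, 0.0, 0.0, 0.0, 0.0, 0.0], [0.0, 0.0, 0.0, 0.0, 0.0, 0.0], [0.0, 0.0, 0.0, 0.0, 0.0, 0.0], [0.0, 0.0, 0.0, 0.0, 0.0, 0.0], [0.0, 0.0, 0.0, 0.0, 0.0, 0.0], [0.0, 0.0, 0.0, 0.0, 0.0, 0.0], [0.0, 0.0, 0.0, 0.0, 0.0, 0.0]]
`accumulate(grad_refs[0], [5.0, 3.5, 4.0])` → gradients = [5.0, 3.5, 4.0, 0.0, 0.0, 0.0]; grad_refs = [[5.0, 3.5, 4.0, 0.0, 0.0, 0.0], [5.0, 3.5, 4.0, 0.0, 0.0, 0.0], [5.0, 3.5, 4.0, 0.0, 0.0, 0.0], [5.0, 3.5, 4.0, 0.0, 0.0, 0.0], [5.0, 3.5, 4.0, 0.0, 0.0, 0.0], [5.0, 3.5, 4.0, 0.0, 0.0, 0.0], [5.0, 3.5, 4.0, 0.0, 0.0, 0.0], [5.0, 3.5, 4.0, 0.0, 0.0, 0.0]]
`accumulate(grad_refs[1], [0.5, 3.5, 3.5])` → gradients = [5.5, 7.0, 7.5, 0.0, 0.0, 0.0]; grad_refs = [[5.5, 7.0, 7.5, 0.0, 0.0, 0.0], [5.5, 7.0, 7.5, 0.0, 0.0, 0.0], [5.5, 7.0, 7.5, 0.0, 0.0, 0.0], [5.5, 7.0, 7.5, 0.0, 0.0, 0.0], [5.5, 7.0, 7.5, 0.0, 0.0, 0.0], [5.5, 7.0, 7.5, 0.0, 0.0, 0.0], [5.5, 7.0, 7.5, 0.0, 0.0, 0.0], [5.5, 7.0, 7.5, 0.0, 0.0, 0.0]]
`print(gradients)` → prints [5.5, 7.0, 7.5, 0.0, 0.0, 0.0]
`print(grad_refs[0] is grad_refs[1])` → prints True

Answer:
[5.5, 7.0, 7.5, 0.0, 0.0, 0.0]
True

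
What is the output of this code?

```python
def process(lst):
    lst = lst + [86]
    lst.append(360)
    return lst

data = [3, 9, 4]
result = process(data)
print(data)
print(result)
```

Key concept: rebinding parameter vs mutation.
Step by step:
`data = [3, 9, 4]` → data = [3, 9, 4]
`result = process(data)` → result = [3, 9, 4, 86, 360]
`print(data)` → prints [3, 9, 4]
`print(result)` → prints [3, 9, 4, 86, 360]

Answer:
[3, 9, 4]
[3, 9, 4, 86, 360]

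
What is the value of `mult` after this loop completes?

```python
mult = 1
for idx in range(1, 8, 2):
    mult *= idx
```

Product of 1, 3, 5, ... up to 7
`mult` takes the values: 1 → 3 → 15 → 105

Answer: 105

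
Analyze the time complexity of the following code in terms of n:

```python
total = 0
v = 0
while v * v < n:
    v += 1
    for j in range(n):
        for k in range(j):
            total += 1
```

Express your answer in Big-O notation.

Each loop level contributes: √n × n × n. Multiplying the contributions gives O(n^2√n).

Answer: O(n^2√n)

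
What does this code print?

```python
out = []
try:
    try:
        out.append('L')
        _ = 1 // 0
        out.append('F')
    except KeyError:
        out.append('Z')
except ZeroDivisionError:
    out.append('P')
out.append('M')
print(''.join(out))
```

Execution trace: 'L' (try body) → 'P' (outer except ZeroDivisionError) → 'M' (after the try/except). Output: LPM

Answer: LPM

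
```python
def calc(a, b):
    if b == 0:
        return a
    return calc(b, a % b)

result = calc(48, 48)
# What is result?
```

calc(48, 48) -> calc(48, 0) -> 48

Answer: 48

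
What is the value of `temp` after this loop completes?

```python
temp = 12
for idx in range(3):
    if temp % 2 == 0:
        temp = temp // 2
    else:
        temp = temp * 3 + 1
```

Collatz-style transformation from 12
`temp` takes the values: 12 → 6 → 3 → 10

Answer: 10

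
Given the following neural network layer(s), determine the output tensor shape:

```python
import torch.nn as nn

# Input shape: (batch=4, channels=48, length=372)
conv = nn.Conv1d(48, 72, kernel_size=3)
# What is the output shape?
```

Input: (4, 48, 372) -> Output: (4, 72, 370)

Answer: (4, 72, 370)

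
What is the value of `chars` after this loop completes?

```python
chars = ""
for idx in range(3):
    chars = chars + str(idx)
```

Concatenate digits 0 to 2
`chars` takes the values: "" → "0" → "01" → "012"

Answer: "012"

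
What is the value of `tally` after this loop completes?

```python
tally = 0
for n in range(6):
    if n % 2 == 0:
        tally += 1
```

Count numbers divisible by 2 in range(6)
`tally` takes the values: 0 → 1 → 2 → 3

Answer: 3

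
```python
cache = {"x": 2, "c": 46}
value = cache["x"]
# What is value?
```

Trace:
`cache = {"x": 2, "c": 46}` → cache = {'x': 2, 'c': 46}
`value = cache["x"]` → value = 2
So value = 2

Answer: 2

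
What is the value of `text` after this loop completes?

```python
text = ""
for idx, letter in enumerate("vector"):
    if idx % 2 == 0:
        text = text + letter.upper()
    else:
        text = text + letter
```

Uppercase even positions in 'vector'
`text` takes the values: "" → "V" → "Ve" → "VeC" → "VeCt" → "VeCtO" → "VeCtOr"

Answer: "VeCtOr"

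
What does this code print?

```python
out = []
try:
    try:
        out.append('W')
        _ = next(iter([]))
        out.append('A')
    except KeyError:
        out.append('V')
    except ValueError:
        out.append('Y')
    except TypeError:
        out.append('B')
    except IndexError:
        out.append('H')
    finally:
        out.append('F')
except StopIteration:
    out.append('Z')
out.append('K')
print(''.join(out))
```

Execution trace: 'W' (try body) → 'F' (finally) → 'Z' (outer except StopIteration) → 'K' (after the try/except). Output: WFZK

Answer: WFZK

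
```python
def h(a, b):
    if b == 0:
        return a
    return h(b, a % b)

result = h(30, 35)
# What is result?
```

h(30, 35) -> h(35, 30) -> h(30, 5) -> h(5, 0) -> 5

Answer: 5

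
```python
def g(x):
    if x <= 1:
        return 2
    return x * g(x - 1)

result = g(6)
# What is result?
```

g(6) = 6 * 5 * 4 * 3 * 2 * 2 = 1440

Answer: 1440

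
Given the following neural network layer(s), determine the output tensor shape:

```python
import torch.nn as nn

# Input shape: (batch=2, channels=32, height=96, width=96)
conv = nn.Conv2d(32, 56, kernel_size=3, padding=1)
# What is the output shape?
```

Input: (2, 32, 96, 96) -> Output: (2, 56, 96, 96)

Answer: (2, 56, 96, 96)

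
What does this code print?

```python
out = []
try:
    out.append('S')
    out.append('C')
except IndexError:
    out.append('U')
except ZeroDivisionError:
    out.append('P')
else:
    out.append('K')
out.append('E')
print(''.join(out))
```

Execution trace: 'S' (try body) → 'C' (try body, no exception) → 'K' (else) → 'E' (after the try/except). Output: SCKE

Answer: SCKE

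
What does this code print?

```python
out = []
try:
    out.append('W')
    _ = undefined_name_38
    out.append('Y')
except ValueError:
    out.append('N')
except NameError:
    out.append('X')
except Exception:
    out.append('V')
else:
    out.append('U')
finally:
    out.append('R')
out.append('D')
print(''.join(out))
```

Execution trace: 'W' (try body) → 'X' (except NameError) → 'R' (finally) → 'D' (after the try/except). Output: WXRD

Answer: WXRD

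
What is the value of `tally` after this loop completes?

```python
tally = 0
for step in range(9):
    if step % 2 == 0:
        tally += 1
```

Count numbers divisible by 2 in range(9)
`tally` takes the values: 0 → 1 → 2 → 3 → 4 → 5

Answer: 5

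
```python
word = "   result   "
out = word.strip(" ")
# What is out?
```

Trace:
`word = "   result   "` → word = '   result   '
`out = word.strip(" ")` → out = 'result'
So out = 'result'

Answer: 'result'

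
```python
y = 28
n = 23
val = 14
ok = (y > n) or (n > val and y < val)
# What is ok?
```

Trace:
`y = 28` → y = 28
`n = 23` → n = 23
`val = 14` → val = 14
`ok = (y > n) or (n > val and y < val)` → ok = True
So ok = True

Answer: True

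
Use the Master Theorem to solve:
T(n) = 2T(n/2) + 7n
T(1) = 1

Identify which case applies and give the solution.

a=2, b=2, f(n)=7n. log_2(2) = 1. Since c=1 = 1, Case 2 applies: T(n) = Θ(n^log_b(a) · log n) = O(n log n).

Answer: O(n log n) - Case 2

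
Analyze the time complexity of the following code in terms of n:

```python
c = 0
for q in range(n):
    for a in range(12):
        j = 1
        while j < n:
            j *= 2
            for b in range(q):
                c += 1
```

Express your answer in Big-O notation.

Each loop level contributes: n × 1 × log n × n. Multiplying the contributions gives O(n^2 log n).

Answer: O(n^2 log n)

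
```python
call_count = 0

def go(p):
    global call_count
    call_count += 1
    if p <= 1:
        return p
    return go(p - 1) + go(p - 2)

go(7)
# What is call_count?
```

Calls(p) = 1 + Calls(p-1) + Calls(p-2); Calls(0)=Calls(1)=1. For p=7 this gives 41.

Answer: 41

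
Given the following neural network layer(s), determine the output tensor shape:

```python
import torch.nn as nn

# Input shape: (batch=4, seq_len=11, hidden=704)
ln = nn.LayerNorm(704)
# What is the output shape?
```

Input: (4, 11, 704) -> Output: (4, 11, 704)

Answer: (4, 11, 704)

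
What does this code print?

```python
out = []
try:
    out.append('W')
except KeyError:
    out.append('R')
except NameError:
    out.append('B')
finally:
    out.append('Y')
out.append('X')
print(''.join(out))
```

Execution trace: 'W' (try body, no exception) → 'Y' (finally) → 'X' (after the try/except). Output: WYX

Answer: WYX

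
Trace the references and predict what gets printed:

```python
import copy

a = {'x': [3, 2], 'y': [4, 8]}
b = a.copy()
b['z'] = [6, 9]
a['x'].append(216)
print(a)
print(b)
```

Key concept: shallow copy of dict with mutable values.
Step by step:
`a = {'x': [3, 2], 'y': [4, 8]}` → a = {'x': [3, 2], 'y': [4, 8]}
`b = a.copy()` → b = {'x': [3, 2], 'y': [4, 8]}
`b['z'] = [6, 9]` → b = {'x': [3, 2], 'y': [4, 8], 'z': [6, 9]}
`a['x'].append(216)` → a = {'x': [3, 2, 216], 'y': [4, 8]}; b = {'x': [3, 2, 216], 'y': [4, 8], 'z': [6, 9]}
`print(a)` → prints {'x': [3, 2, 216], 'y': [4, 8]}
`print(b)` → prints {'x': [3, 2, 216], 'y': [4, 8], 'z': [6, 9]}

Answer:
{'x': [3, 2, 216], 'y': [4, 8]}
{'x': [3, 2, 216], 'y': [4, 8], 'z': [6, 9]}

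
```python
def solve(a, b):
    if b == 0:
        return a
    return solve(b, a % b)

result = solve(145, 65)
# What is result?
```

solve(145, 65) -> solve(65, 15) -> solve(15, 5) -> solve(5, 0) -> 5

Answer: 5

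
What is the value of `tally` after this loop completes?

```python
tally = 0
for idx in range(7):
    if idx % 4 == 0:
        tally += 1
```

Count numbers divisible by 4 in range(7)
`tally` takes the values: 0 → 1 → 2

Answer: 2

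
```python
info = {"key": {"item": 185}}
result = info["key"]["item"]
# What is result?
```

Trace:
`info = {"key": {"item": 185}}` → info = {'key': {'item': 185}}
`result = info["key"]["item"]` → result = 185
So result = 185

Answer: 185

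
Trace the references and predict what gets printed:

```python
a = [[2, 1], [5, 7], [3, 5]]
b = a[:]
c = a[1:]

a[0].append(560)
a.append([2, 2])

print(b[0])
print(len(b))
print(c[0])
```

Key concept: slice with nested mutation.
Step by step:
`a = [[2, 1], [5, 7], [3, 5]]` → a = [[2, 1], [5, 7], [3, 5]]
`b = a[:]` → b = [[2, 1], [5, 7], [3, 5]]
`c = a[1:]` → c = [[5, 7], [3, 5]]
`a[0].append(560)` → a = [[2, 1, 560], [5, 7], [3, 5]]; b = [[2, 1, 560], [5, 7], [3, 5]]
`a.append([2, 2])` → a = [[2, 1, 560], [5, 7], [3, 5], [2, 2]]
`print(b[0])` → prints [2, 1, 560]
`print(len(b))` → prints 3
`print(c[0])` → prints [5, 7]

Answer:
[2, 1, 560]
3
[5, 7]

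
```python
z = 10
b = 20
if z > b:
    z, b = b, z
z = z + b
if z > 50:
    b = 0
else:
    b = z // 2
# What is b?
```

Trace:
`z = 10` → z = 10
`b = 20` → b = 20
`if z > b: ...` → z > b is False → no variable changes
`z = z + b` → z = 30
`if z > 50: ...` → z > 50 is False, take else branch → b = 15
So b = 15

Answer: 15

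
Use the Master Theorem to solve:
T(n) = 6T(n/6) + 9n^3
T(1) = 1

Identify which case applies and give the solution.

a=6, b=6, f(n)=9n^3. log_6(6) = 1. Since c=3 > 1 and the regularity condition holds (6(n/6)^3 = (6/6^3)n^3 with 6/6^3 < 1), Case 3 applies: T(n) = Θ(f(n)) = O(n^3).

Answer: O(n^3) - Case 3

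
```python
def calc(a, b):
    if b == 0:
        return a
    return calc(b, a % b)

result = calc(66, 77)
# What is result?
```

calc(66, 77) -> calc(77, 66) -> calc(66, 11) -> calc(11, 0) -> 11

Answer: 11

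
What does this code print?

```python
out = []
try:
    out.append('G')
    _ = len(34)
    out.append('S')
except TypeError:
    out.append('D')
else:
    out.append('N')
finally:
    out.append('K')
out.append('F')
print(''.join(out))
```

Execution trace: 'G' (try body) → 'D' (except TypeError) → 'K' (finally) → 'F' (after the try/except). Output: GDKF

Answer: GDKF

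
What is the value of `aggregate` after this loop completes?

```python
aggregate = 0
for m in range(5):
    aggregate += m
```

Sum of 0 to 4 = 10
`aggregate` takes the values: 0 → 1 → 3 → 6 → 10

Answer: 10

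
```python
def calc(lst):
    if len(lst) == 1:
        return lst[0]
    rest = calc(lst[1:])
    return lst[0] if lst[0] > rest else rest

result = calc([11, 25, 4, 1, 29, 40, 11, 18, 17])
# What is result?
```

Recursive max over [11, 25, 4, 1, 29, 40, 11, 18, 17] = 40

Answer: 40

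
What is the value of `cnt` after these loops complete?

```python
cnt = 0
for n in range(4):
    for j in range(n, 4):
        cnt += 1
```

Upper triangle: 4 + 3 + ... + 1
`cnt` takes the values: 0 → 1 → 2 → 3 → 4 → 5 → 6 → 7 → 8 → 9 → 10

Answer: 10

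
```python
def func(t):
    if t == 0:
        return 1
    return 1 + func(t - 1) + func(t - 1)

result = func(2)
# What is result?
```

func(t) = 1 + 2·func(t-1), func(0)=1. Closed form: (1+1)·2^2 - 1 = 7.

Answer: 7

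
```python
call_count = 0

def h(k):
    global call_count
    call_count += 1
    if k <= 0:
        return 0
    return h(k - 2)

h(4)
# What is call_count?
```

Linear recursion stepping by 2: 3 calls from k=4 down to ≤0.

Answer: 3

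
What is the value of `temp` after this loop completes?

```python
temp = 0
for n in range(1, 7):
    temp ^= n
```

XOR of 1 to 6
`temp` takes the values: 0 → 1 → 3 → 0 → 4 → 1 → 7

Answer: 7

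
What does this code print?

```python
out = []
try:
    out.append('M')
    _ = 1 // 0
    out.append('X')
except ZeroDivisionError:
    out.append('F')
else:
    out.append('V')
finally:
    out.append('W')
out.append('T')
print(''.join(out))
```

Execution trace: 'M' (try body) → 'F' (except ZeroDivisionError) → 'W' (finally) → 'T' (after the try/except). Output: MFWT

Answer: MFWT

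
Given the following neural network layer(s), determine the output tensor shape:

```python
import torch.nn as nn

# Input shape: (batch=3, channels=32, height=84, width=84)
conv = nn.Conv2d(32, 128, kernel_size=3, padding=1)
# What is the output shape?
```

Input: (3, 32, 84, 84) -> Output: (3, 128, 84, 84)

Answer: (3, 128, 84, 84)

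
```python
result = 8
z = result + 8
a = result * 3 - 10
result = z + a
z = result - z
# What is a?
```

Trace:
`result = 8` → result = 8
`z = result + 8` → z = 16
`a = result * 3 - 10` → a = 14
`result = z + a` → result = 30
`z = result - z` → z = 14
So a = 14

Answer: 14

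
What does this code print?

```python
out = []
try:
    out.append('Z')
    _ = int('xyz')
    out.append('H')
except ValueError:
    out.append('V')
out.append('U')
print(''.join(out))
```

Execution trace: 'Z' (try body) → 'V' (except ValueError) → 'U' (after the try/except). Output: ZVU

Answer: ZVU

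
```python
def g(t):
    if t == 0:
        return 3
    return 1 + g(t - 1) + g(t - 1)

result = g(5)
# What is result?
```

g(t) = 1 + 2·g(t-1), g(0)=3. Closed form: (3+1)·2^5 - 1 = 127.

Answer: 127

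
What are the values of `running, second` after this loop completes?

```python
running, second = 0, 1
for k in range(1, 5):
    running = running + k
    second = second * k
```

Sum and factorial of 1 to 4
`running, second` takes the values: (0, 1) → (1, 1) → (3, 1) → (3, 2) → (6, 2) → (6, 6) → (10, 6) → (10, 24)

Answer: 10, 24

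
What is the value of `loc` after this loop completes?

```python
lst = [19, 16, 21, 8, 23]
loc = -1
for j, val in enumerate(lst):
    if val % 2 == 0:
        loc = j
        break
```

First even number index in [19, 16, 21, 8, 23]
`loc` takes the values: -1 → 1

Answer: 1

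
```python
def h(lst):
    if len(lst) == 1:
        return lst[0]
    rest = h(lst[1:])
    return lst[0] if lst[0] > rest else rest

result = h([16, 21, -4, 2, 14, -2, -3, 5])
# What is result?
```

Recursive max over [16, 21, -4, 2, 14, -2, -3, 5] = 21

Answer: 21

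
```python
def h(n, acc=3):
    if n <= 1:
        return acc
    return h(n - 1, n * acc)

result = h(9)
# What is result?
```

Accumulator trace (n, acc): (9, 3) -> (8, 27) -> (7, 216) -> (6, 1512) -> (5, 9072) -> (4, 45360) -> (3, 181440) -> (2, 544320) -> (1, 1088640) -> return 1088640

Answer: 1088640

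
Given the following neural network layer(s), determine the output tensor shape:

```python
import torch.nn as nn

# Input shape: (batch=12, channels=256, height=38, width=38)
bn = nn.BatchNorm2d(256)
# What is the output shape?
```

Input: (12, 256, 38, 38) -> Output: (12, 256, 38, 38)

Answer: (12, 256, 38, 38)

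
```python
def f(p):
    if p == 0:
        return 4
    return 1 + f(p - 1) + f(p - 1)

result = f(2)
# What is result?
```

f(p) = 1 + 2·f(p-1), f(0)=4. Closed form: (4+1)·2^2 - 1 = 19.

Answer: 19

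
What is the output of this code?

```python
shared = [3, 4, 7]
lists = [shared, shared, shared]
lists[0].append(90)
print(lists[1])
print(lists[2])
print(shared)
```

Key concept: list of same reference.
Step by step:
`shared = [3, 4, 7]` → shared = [3, 4, 7]
`lists = [shared, shared, shared]` → lists = [[3, 4, 7], [3, 4, 7], [3, 4, 7]]
`lists[0].append(90)` → shared = [3, 4, 7, 90]; lists = [[3, 4, 7, 90], [3, 4, 7, 90], [3, 4, 7, 90]]
`print(lists[1])` → prints [3, 4, 7, 90]
`print(lists[2])` → prints [3, 4, 7, 90]
`print(shared)` → prints [3, 4, 7, 90]

Answer:
[3, 4, 7, 90]
[3, 4, 7, 90]
[3, 4, 7, 90]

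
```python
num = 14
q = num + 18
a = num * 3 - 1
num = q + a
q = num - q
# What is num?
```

Trace:
`num = 14` → num = 14
`q = num + 18` → q = 32
`a = num * 3 - 1` → a = 41
`num = q + a` → num = 73
`q = num - q` → q = 41
So num = 73

Answer: 73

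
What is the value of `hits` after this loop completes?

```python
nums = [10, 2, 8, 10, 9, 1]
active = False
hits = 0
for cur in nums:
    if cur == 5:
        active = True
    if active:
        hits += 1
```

Count elements after first 5 in [10, 2, 8, 10, 9, 1]
`hits` takes the values: 0

Answer: 0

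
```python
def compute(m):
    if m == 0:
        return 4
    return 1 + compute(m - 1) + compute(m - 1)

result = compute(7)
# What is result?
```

compute(m) = 1 + 2·compute(m-1), compute(0)=4. Closed form: (4+1)·2^7 - 1 = 639.

Answer: 639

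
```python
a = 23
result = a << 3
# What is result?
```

Trace:
`a = 23` → a = 23
`result = a << 3` → result = 184
So result = 184

Answer: 184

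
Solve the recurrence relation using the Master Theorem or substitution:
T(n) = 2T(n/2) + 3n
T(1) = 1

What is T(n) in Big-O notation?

By Master Theorem: a=2, b=2, f(n)=3n. Since log_2(2) = 1 and f(n) = Θ(n^1), Case 2 applies. T(n) = O(n log n).

Answer: O(n log n)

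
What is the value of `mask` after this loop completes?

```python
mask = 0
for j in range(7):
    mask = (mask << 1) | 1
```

Build 7 consecutive 1-bits: 0b1111111
`mask` takes the values: 0 → 1 → 3 → 7 → 15 → 31 → 63 → 127

Answer: 127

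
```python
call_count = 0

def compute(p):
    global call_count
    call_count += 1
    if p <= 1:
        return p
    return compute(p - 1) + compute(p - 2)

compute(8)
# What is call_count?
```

Calls(p) = 1 + Calls(p-1) + Calls(p-2); Calls(0)=Calls(1)=1. For p=8 this gives 67.

Answer: 67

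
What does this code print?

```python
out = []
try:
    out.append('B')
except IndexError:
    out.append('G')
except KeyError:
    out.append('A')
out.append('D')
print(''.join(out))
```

Execution trace: 'B' (try body, no exception) → 'D' (after the try/except). Output: BD

Answer: BD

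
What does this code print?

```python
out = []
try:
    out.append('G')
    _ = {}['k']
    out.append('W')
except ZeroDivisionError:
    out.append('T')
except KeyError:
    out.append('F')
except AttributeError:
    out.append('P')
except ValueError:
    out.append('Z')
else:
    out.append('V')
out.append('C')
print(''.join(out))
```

Execution trace: 'G' (try body) → 'F' (except KeyError) → 'C' (after the try/except). Output: GFC

Answer: GFC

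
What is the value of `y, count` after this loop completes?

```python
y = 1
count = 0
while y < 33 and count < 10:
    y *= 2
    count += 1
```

Double until >= 33 or 10 iterations
`y, count` takes the values: (1, 0) → (2, 0) → (2, 1) → (4, 1) → (4, 2) → (8, 2) → (8, 3) → (16, 3) → (16, 4) → (32, 4) → (32, 5) → (64, 5) → (64, 6)

Answer: 64, 6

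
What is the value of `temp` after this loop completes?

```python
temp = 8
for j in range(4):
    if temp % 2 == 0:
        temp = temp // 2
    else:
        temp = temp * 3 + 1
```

Collatz-style transformation from 8
`temp` takes the values: 8 → 4 → 2 → 1 → 4

Answer: 4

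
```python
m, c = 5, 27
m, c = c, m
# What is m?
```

Trace:
`m, c = 5, 27` → m = 5; c = 27
`m, c = c, m` → m = 27; c = 5
So m = 27

Answer: 27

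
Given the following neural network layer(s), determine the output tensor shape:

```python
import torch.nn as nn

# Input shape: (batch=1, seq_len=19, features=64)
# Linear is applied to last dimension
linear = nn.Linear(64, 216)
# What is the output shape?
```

Input: (1, 19, 64) -> Output: (1, 19, 216)

Answer: (1, 19, 216)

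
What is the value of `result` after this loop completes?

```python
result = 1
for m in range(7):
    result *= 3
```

3^7 = 2187
`result` takes the values: 1 → 3 → 9 → 27 → 81 → 243 → 729 → 2187

Answer: 2187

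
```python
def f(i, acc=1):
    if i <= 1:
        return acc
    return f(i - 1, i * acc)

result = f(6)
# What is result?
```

Accumulator trace (n, acc): (6, 1) -> (5, 6) -> (4, 30) -> (3, 120) -> (2, 360) -> (1, 720) -> return 720

Answer: 720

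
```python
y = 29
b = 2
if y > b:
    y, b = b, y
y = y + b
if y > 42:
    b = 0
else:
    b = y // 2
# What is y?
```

Trace:
`y = 29` → y = 29
`b = 2` → b = 2
`if y > b: ...` → y > b is True → y = 2; b = 29
`y = y + b` → y = 31
`if y > 42: ...` → y > 42 is False, take else branch → b = 15
So y = 31

Answer: 31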